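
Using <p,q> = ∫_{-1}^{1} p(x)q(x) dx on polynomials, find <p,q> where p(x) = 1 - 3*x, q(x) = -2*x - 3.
<p,q> = -2

Expand the product: p(x)·q(x) = 6*x^2 + 7*x - 3.
∫_{-1}^{1} of each monomial x^k gives [2/(k+1) if k even, 0 if k odd]. Integrating term-by-term (or equivalently evaluating the antiderivative F(x) = 2*x^3 + 7*x^2/2 - 3*x at the endpoints):
  F(1) − F(−1) = 5/2 − (9/2) = -2.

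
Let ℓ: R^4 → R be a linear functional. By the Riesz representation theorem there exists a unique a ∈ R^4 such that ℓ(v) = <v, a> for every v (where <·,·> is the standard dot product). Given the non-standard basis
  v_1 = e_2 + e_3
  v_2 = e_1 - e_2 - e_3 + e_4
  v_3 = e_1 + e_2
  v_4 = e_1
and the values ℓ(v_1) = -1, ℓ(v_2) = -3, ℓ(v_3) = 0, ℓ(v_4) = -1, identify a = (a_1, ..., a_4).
a = (-1, 1, -2, -3)

Write a = (a_1, ..., a_4) in the standard basis. For each basis vector v_i, ℓ(v_i) = <v_i, a> is a linear equation in the a_j's. Collect the n equations into a matrix system V a = ℓ, where row i of V is v_i (expressed in the standard basis). Since V is invertible (lower-triangular with 1s on the diagonal, up to permutation), solve by back-substitution:
  V =
[[0, 1, 1, 0],
 [1, -1, -1, 1],
 [1, 1, 0, 0],
 [1, 0, 0, 0]]
  V a = (-1, -3, 0, -1)
Solving gives a = (-1, 1, -2, -3).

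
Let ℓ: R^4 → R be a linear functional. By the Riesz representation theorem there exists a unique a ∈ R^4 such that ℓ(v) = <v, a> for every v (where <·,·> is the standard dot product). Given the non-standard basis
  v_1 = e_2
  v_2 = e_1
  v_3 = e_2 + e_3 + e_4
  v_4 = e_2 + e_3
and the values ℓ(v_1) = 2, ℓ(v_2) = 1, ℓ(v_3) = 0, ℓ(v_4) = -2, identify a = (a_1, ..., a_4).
a = (1, 2, -4, 2)

Write a = (a_1, ..., a_4) in the standard basis. For each basis vector v_i, ℓ(v_i) = <v_i, a> is a linear equation in the a_j's. Collect the n equations into a matrix system V a = ℓ, where row i of V is v_i (expressed in the standard basis). Since V is invertible (lower-triangular with 1s on the diagonal, up to permutation), solve by back-substitution:
  V =
[[0, 1, 0, 0],
 [1, 0, 0, 0],
 [0, 1, 1, 1],
 [0, 1, 1, 0]]
  V a = (2, 1, 0, -2)
Solving gives a = (1, 2, -4, 2).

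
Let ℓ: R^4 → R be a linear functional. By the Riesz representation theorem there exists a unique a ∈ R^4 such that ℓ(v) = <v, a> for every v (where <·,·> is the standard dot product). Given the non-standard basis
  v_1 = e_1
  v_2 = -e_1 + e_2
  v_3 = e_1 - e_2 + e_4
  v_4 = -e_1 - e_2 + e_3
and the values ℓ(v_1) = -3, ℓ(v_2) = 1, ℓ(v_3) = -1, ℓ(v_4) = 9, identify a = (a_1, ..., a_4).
a = (-3, -2, 4, 0)

Write a = (a_1, ..., a_4) in the standard basis. For each basis vector v_i, ℓ(v_i) = <v_i, a> is a linear equation in the a_j's. Collect the n equations into a matrix system V a = ℓ, where row i of V is v_i (expressed in the standard basis). Since V is invertible (lower-triangular with 1s on the diagonal, up to permutation), solve by back-substitution:
  V =
[[1, 0, 0, 0],
 [-1, 1, 0, 0],
 [1, -1, 0, 1],
 [-1, -1, 1, 0]]
  V a = (-3, 1, -1, 9)
Solving gives a = (-3, -2, 4, 0).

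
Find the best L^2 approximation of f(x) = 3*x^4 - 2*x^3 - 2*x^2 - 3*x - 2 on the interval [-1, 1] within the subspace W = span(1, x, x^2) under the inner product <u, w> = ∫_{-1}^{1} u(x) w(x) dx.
g(x) = 4*x^2/7 - 21*x/5 - 79/35

The best approximation g ∈ W is the orthogonal projection of f onto W. Writing g = a_0 + a_1 x + a_2 x^2, the coefficients solve the normal equations G · a = b where
  G_{ij} = <φ_i, φ_j> and b_i = <f, φ_i>, with φ_0 = 1, φ_1 = x, φ_2 = x^2.
G =
  [2, 0, 2/3]
  [0, 2/3, 0]
  [2/3, 0, 2/5],
b = (-62/15, -14/5, -134/105).
Solving gives a_0 = -79/35, a_1 = -21/5, a_2 = 4/7, so
  g(x) = 4*x^2/7 - 21*x/5 - 79/35.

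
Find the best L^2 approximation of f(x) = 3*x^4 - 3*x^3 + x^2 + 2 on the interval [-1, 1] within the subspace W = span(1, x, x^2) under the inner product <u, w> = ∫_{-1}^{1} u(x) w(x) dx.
g(x) = 25*x^2/7 - 9*x/5 + 61/35

The best approximation g ∈ W is the orthogonal projection of f onto W. Writing g = a_0 + a_1 x + a_2 x^2, the coefficients solve the normal equations G · a = b where
  G_{ij} = <φ_i, φ_j> and b_i = <f, φ_i>, with φ_0 = 1, φ_1 = x, φ_2 = x^2.
G =
  [2, 0, 2/3]
  [0, 2/3, 0]
  [2/3, 0, 2/5],
b = (88/15, -6/5, 272/105).
Solving gives a_0 = 61/35, a_1 = -9/5, a_2 = 25/7, so
  g(x) = 25*x^2/7 - 9*x/5 + 61/35.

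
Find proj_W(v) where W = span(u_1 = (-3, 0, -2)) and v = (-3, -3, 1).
proj_W(v) = (-21/13, 0, -14/13)

Set up U = [u_1 | ... | u_1] ∈ R^(3×1). The projector onto W = col(U) is P = U (U^T U)^(-1) U^T.
Compute U^T U =
  [13],
and U^T v = (7).
Solve U^T U · c = U^T v for the coefficients: c = (7/13). The projection is proj_W(v) = U c.
Check: (v - proj_W(v)) · u_1 = 0  (should be 0).
Result: proj_W(v) = (-21/13, 0, -14/13).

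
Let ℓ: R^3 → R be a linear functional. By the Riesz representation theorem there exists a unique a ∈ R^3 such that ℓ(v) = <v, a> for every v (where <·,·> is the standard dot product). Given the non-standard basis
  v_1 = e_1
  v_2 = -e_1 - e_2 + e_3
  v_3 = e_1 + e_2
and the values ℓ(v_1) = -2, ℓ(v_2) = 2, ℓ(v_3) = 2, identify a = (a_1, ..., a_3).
a = (-2, 4, 4)

Write a = (a_1, ..., a_3) in the standard basis. For each basis vector v_i, ℓ(v_i) = <v_i, a> is a linear equation in the a_j's. Collect the n equations into a matrix system V a = ℓ, where row i of V is v_i (expressed in the standard basis). Since V is invertible (lower-triangular with 1s on the diagonal, up to permutation), solve by back-substitution:
  V =
[[1, 0, 0],
 [-1, -1, 1],
 [1, 1, 0]]
  V a = (-2, 2, 2)
Solving gives a = (-2, 4, 4).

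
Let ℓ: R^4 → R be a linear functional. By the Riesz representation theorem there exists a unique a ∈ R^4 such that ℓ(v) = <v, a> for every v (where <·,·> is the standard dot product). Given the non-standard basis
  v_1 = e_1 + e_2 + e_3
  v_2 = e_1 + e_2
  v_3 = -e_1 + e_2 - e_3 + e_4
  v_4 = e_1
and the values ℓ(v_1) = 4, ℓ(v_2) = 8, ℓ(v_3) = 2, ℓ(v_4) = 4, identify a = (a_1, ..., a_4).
a = (4, 4, -4, -2)

Write a = (a_1, ..., a_4) in the standard basis. For each basis vector v_i, ℓ(v_i) = <v_i, a> is a linear equation in the a_j's. Collect the n equations into a matrix system V a = ℓ, where row i of V is v_i (expressed in the standard basis). Since V is invertible (lower-triangular with 1s on the diagonal, up to permutation), solve by back-substitution:
  V =
[[1, 1, 1, 0],
 [1, 1, 0, 0],
 [-1, 1, -1, 1],
 [1, 0, 0, 0]]
  V a = (4, 8, 2, 4)
Solving gives a = (4, 4, -4, -2).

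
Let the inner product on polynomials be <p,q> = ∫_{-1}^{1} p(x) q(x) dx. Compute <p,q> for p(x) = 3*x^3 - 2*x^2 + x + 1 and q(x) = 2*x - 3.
<p,q> = 26/15

Expand the product: p(x)·q(x) = 6*x^4 - 13*x^3 + 8*x^2 - x - 3.
∫_{-1}^{1} of each monomial x^k gives [2/(k+1) if k even, 0 if k odd]. Integrating term-by-term (or equivalently evaluating the antiderivative F(x) = 6*x^5/5 - 13*x^4/4 + 8*x^3/3 - x^2/2 - 3*x at the endpoints):
  F(1) − F(−1) = -173/60 − (-277/60) = 26/15.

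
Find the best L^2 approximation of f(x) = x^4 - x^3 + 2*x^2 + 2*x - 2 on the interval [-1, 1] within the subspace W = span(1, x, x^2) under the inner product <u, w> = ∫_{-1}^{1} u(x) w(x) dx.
g(x) = 20*x^2/7 + 7*x/5 - 73/35

The best approximation g ∈ W is the orthogonal projection of f onto W. Writing g = a_0 + a_1 x + a_2 x^2, the coefficients solve the normal equations G · a = b where
  G_{ij} = <φ_i, φ_j> and b_i = <f, φ_i>, with φ_0 = 1, φ_1 = x, φ_2 = x^2.
G =
  [2, 0, 2/3]
  [0, 2/3, 0]
  [2/3, 0, 2/5],
b = (-34/15, 14/15, -26/105).
Solving gives a_0 = -73/35, a_1 = 7/5, a_2 = 20/7, so
  g(x) = 20*x^2/7 + 7*x/5 - 73/35.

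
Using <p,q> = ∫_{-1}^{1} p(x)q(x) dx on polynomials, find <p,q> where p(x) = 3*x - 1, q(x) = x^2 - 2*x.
<p,q> = -14/3

Expand the product: p(x)·q(x) = 3*x^3 - 7*x^2 + 2*x.
∫_{-1}^{1} of each monomial x^k gives [2/(k+1) if k even, 0 if k odd]. Integrating term-by-term (or equivalently evaluating the antiderivative F(x) = 3*x^4/4 - 7*x^3/3 + x^2 at the endpoints):
  F(1) − F(−1) = -7/12 − (49/12) = -14/3.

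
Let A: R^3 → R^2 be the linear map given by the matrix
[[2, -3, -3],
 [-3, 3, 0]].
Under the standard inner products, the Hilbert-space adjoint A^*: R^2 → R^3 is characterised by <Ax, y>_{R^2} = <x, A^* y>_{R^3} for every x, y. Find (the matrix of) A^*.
A^* = A^T =
[[2, -3],
 [-3, 3],
 [-3, 0]]

For real matrices with standard dot products, the defining identity <Ax, y> = <x, A^* y> gives (Ax)^T y = x^T (A^*) y, i.e. x^T A^T y = x^T (A^*) y. Since this holds for all x, y, we must have A^* = A^T. Therefore
A^* =
[[2, -3],
 [-3, 3],
 [-3, 0]].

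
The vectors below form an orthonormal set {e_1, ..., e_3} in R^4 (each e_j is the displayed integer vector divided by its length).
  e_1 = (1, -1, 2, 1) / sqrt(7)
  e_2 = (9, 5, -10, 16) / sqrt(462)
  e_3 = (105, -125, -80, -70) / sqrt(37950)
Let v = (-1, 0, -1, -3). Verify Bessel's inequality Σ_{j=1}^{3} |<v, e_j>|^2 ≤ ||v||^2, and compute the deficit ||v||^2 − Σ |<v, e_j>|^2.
Σ |<v, e_j>|^2 = 249/23; ||v||^2 = 11; deficit = 4/23

Write each e_j = u_j / sqrt(<u_j, u_j>) where u_j is the displayed integer vector. Then <v, e_j> = <v, u_j> / sqrt(<u_j, u_j>), so |<v, e_j>|^2 = <v, u_j>^2 / <u_j, u_j>.
Coefficients: <v, e_1> = -6/sqrt(7), <v, e_2> = -47/sqrt(462), <v, e_3> = 185/sqrt(37950).
Square and sum: Σ |<v, e_j>|^2 = 249/23.
Compute ||v||^2 = v·v = 11.
Deficit = 11 − 249/23 = 4/23 ≥ 0, confirming Bessel's inequality. (The deficit equals ||v − Σ <v,e_j> e_j||^2, the squared distance from v to span{e_j}.)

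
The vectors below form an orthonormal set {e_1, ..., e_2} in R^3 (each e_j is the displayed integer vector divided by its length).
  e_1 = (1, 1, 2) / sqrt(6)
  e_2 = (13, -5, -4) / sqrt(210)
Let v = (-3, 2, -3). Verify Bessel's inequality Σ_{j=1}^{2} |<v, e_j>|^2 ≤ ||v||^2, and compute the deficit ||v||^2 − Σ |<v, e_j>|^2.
Σ |<v, e_j>|^2 = 514/35; ||v||^2 = 22; deficit = 256/35

Write each e_j = u_j / sqrt(<u_j, u_j>) where u_j is the displayed integer vector. Then <v, e_j> = <v, u_j> / sqrt(<u_j, u_j>), so |<v, e_j>|^2 = <v, u_j>^2 / <u_j, u_j>.
Coefficients: <v, e_1> = -7/sqrt(6), <v, e_2> = -37/sqrt(210).
Square and sum: Σ |<v, e_j>|^2 = 514/35.
Compute ||v||^2 = v·v = 22.
Deficit = 22 − 514/35 = 256/35 ≥ 0, confirming Bessel's inequality. (The deficit equals ||v − Σ <v,e_j> e_j||^2, the squared distance from v to span{e_j}.)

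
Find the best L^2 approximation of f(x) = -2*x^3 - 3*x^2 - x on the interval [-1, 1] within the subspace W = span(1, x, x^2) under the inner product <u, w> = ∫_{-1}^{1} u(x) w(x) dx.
g(x) = -3*x^2 - 11*x/5

The best approximation g ∈ W is the orthogonal projection of f onto W. Writing g = a_0 + a_1 x + a_2 x^2, the coefficients solve the normal equations G · a = b where
  G_{ij} = <φ_i, φ_j> and b_i = <f, φ_i>, with φ_0 = 1, φ_1 = x, φ_2 = x^2.
G =
  [2, 0, 2/3]
  [0, 2/3, 0]
  [2/3, 0, 2/5],
b = (-2, -22/15, -6/5).
Solving gives a_0 = 0, a_1 = -11/5, a_2 = -3, so
  g(x) = -3*x^2 - 11*x/5.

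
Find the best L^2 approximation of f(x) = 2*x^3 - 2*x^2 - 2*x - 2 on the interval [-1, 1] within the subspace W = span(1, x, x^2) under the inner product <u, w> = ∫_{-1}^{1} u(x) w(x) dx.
g(x) = -2*x^2 - 4*x/5 - 2

The best approximation g ∈ W is the orthogonal projection of f onto W. Writing g = a_0 + a_1 x + a_2 x^2, the coefficients solve the normal equations G · a = b where
  G_{ij} = <φ_i, φ_j> and b_i = <f, φ_i>, with φ_0 = 1, φ_1 = x, φ_2 = x^2.
G =
  [2, 0, 2/3]
  [0, 2/3, 0]
  [2/3, 0, 2/5],
b = (-16/3, -8/15, -32/15).
Solving gives a_0 = -2, a_1 = -4/5, a_2 = -2, so
  g(x) = -2*x^2 - 4*x/5 - 2.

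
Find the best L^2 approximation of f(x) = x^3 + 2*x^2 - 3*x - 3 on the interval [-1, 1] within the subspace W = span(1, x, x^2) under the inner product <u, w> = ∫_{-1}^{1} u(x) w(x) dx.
g(x) = 2*x^2 - 12*x/5 - 3

The best approximation g ∈ W is the orthogonal projection of f onto W. Writing g = a_0 + a_1 x + a_2 x^2, the coefficients solve the normal equations G · a = b where
  G_{ij} = <φ_i, φ_j> and b_i = <f, φ_i>, with φ_0 = 1, φ_1 = x, φ_2 = x^2.
G =
  [2, 0, 2/3]
  [0, 2/3, 0]
  [2/3, 0, 2/5],
b = (-14/3, -8/5, -6/5).
Solving gives a_0 = -3, a_1 = -12/5, a_2 = 2, so
  g(x) = 2*x^2 - 12*x/5 - 3.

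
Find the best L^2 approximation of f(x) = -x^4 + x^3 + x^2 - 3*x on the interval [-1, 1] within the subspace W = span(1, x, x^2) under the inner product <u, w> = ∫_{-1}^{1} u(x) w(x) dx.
g(x) = x^2/7 - 12*x/5 + 3/35

The best approximation g ∈ W is the orthogonal projection of f onto W. Writing g = a_0 + a_1 x + a_2 x^2, the coefficients solve the normal equations G · a = b where
  G_{ij} = <φ_i, φ_j> and b_i = <f, φ_i>, with φ_0 = 1, φ_1 = x, φ_2 = x^2.
G =
  [2, 0, 2/3]
  [0, 2/3, 0]
  [2/3, 0, 2/5],
b = (4/15, -8/5, 4/35).
Solving gives a_0 = 3/35, a_1 = -12/5, a_2 = 1/7, so
  g(x) = x^2/7 - 12*x/5 + 3/35.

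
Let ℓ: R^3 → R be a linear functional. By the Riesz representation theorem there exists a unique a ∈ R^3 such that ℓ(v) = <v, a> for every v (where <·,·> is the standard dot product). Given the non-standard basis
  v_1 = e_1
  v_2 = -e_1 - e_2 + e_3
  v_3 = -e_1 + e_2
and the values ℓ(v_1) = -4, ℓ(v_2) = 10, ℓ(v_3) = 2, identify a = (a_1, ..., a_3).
a = (-4, -2, 4)

Write a = (a_1, ..., a_3) in the standard basis. For each basis vector v_i, ℓ(v_i) = <v_i, a> is a linear equation in the a_j's. Collect the n equations into a matrix system V a = ℓ, where row i of V is v_i (expressed in the standard basis). Since V is invertible (lower-triangular with 1s on the diagonal, up to permutation), solve by back-substitution:
  V =
[[1, 0, 0],
 [-1, -1, 1],
 [-1, 1, 0]]
  V a = (-4, 10, 2)
Solving gives a = (-4, -2, 4).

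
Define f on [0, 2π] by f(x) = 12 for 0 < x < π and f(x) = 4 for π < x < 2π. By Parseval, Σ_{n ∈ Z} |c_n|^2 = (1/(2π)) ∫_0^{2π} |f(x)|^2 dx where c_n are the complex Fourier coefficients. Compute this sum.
Σ |c_n|^2 = 80

Parseval equates the L^2 energy of f (normalised by 1/(2π)) with the ℓ^2 sum of its Fourier coefficients: (1/(2π)) ∫_0^{2π} |f|^2 = Σ |c_n|^2.
Compute the left side: (1/(2π)) [∫_0^π 12^2 dx + ∫_π^{2π} 4^2 dx] = (1/(2π)) · (144π + 16π) = (144 + 16)/2 = 80.
So Σ_{n ∈ Z} |c_n|^2 = 80.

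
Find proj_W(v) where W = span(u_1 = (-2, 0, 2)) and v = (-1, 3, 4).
proj_W(v) = (-5/2, 0, 5/2)

Set up U = [u_1 | ... | u_1] ∈ R^(3×1). The projector onto W = col(U) is P = U (U^T U)^(-1) U^T.
Compute U^T U =
  [8],
and U^T v = (10).
Solve U^T U · c = U^T v for the coefficients: c = (5/4). The projection is proj_W(v) = U c.
Check: (v - proj_W(v)) · u_1 = 0  (should be 0).
Result: proj_W(v) = (-5/2, 0, 5/2).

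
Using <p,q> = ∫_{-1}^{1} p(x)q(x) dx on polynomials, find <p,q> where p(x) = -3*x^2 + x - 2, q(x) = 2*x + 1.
<p,q> = -14/3

Expand the product: p(x)·q(x) = -6*x^3 - x^2 - 3*x - 2.
∫_{-1}^{1} of each monomial x^k gives [2/(k+1) if k even, 0 if k odd]. Integrating term-by-term (or equivalently evaluating the antiderivative F(x) = -3*x^4/2 - x^3/3 - 3*x^2/2 - 2*x at the endpoints):
  F(1) − F(−1) = -16/3 − (-2/3) = -14/3.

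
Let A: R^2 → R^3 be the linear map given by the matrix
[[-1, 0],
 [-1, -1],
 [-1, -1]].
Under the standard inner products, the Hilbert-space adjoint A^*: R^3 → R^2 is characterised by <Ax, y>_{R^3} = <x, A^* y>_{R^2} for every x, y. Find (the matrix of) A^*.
A^* = A^T =
[[-1, -1, -1],
 [0, -1, -1]]

For real matrices with standard dot products, the defining identity <Ax, y> = <x, A^* y> gives (Ax)^T y = x^T (A^*) y, i.e. x^T A^T y = x^T (A^*) y. Since this holds for all x, y, we must have A^* = A^T. Therefore
A^* =
[[-1, -1, -1],
 [0, -1, -1]].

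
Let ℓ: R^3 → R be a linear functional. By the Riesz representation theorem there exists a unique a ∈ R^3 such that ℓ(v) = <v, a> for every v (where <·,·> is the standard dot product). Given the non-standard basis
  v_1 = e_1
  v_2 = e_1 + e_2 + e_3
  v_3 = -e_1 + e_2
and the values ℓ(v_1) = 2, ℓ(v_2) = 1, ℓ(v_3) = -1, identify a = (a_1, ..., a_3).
a = (2, 1, -2)

Write a = (a_1, ..., a_3) in the standard basis. For each basis vector v_i, ℓ(v_i) = <v_i, a> is a linear equation in the a_j's. Collect the n equations into a matrix system V a = ℓ, where row i of V is v_i (expressed in the standard basis). Since V is invertible (lower-triangular with 1s on the diagonal, up to permutation), solve by back-substitution:
  V =
[[1, 0, 0],
 [1, 1, 1],
 [-1, 1, 0]]
  V a = (2, 1, -1)
Solving gives a = (2, 1, -2).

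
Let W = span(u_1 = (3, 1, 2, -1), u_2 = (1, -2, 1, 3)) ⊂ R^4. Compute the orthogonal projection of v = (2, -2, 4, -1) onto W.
proj_W(v) = (46/15, -1/15, 11/5, 8/15)

Set up U = [u_1 | ... | u_2] ∈ R^(4×2). The projector onto W = col(U) is P = U (U^T U)^(-1) U^T.
Compute U^T U =
  [15, 0]
  [0, 15],
and U^T v = (13, 7).
Solve U^T U · c = U^T v for the coefficients: c = (13/15, 7/15). The projection is proj_W(v) = U c.
Check: (v - proj_W(v)) · u_1 = 0  (should be 0).
Check: (v - proj_W(v)) · u_2 = 0  (should be 0).
Result: proj_W(v) = (46/15, -1/15, 11/5, 8/15).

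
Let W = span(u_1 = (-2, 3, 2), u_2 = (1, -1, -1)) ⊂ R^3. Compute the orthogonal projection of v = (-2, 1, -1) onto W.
proj_W(v) = (-1/2, 1, 1/2)

Set up U = [u_1 | ... | u_2] ∈ R^(3×2). The projector onto W = col(U) is P = U (U^T U)^(-1) U^T.
Compute U^T U =
  [17, -7]
  [-7, 3],
and U^T v = (5, -2).
Solve U^T U · c = U^T v for the coefficients: c = (1/2, 1/2). The projection is proj_W(v) = U c.
Check: (v - proj_W(v)) · u_1 = 0  (should be 0).
Check: (v - proj_W(v)) · u_2 = 0  (should be 0).
Result: proj_W(v) = (-1/2, 1, 1/2).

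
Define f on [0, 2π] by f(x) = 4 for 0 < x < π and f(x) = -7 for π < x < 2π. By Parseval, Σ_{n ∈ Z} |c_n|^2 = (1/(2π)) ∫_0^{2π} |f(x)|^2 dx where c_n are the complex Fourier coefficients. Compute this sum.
Σ |c_n|^2 = 65/2

Parseval equates the L^2 energy of f (normalised by 1/(2π)) with the ℓ^2 sum of its Fourier coefficients: (1/(2π)) ∫_0^{2π} |f|^2 = Σ |c_n|^2.
Compute the left side: (1/(2π)) [∫_0^π 4^2 dx + ∫_π^{2π} (-7)^2 dx] = (1/(2π)) · (16π + 49π) = (16 + 49)/2 = 65/2.
So Σ_{n ∈ Z} |c_n|^2 = 65/2.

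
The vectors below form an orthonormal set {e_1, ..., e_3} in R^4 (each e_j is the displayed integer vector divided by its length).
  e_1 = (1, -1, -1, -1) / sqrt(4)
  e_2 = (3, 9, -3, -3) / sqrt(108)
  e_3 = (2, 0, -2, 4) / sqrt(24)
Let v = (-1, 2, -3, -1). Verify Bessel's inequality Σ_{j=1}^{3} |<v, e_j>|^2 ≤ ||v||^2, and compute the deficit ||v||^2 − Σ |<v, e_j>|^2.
Σ |<v, e_j>|^2 = 7; ||v||^2 = 15; deficit = 8

Write each e_j = u_j / sqrt(<u_j, u_j>) where u_j is the displayed integer vector. Then <v, e_j> = <v, u_j> / sqrt(<u_j, u_j>), so |<v, e_j>|^2 = <v, u_j>^2 / <u_j, u_j>.
Coefficients: <v, e_1> = 1/sqrt(4), <v, e_2> = 27/sqrt(108), <v, e_3> = 0/sqrt(24).
Square and sum: Σ |<v, e_j>|^2 = 7.
Compute ||v||^2 = v·v = 15.
Deficit = 15 − 7 = 8 ≥ 0, confirming Bessel's inequality. (The deficit equals ||v − Σ <v,e_j> e_j||^2, the squared distance from v to span{e_j}.)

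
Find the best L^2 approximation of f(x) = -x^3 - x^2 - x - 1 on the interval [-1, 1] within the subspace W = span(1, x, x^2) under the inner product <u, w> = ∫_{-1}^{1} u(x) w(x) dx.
g(x) = -x^2 - 8*x/5 - 1

The best approximation g ∈ W is the orthogonal projection of f onto W. Writing g = a_0 + a_1 x + a_2 x^2, the coefficients solve the normal equations G · a = b where
  G_{ij} = <φ_i, φ_j> and b_i = <f, φ_i>, with φ_0 = 1, φ_1 = x, φ_2 = x^2.
G =
  [2, 0, 2/3]
  [0, 2/3, 0]
  [2/3, 0, 2/5],
b = (-8/3, -16/15, -16/15).
Solving gives a_0 = -1, a_1 = -8/5, a_2 = -1, so
  g(x) = -x^2 - 8*x/5 - 1.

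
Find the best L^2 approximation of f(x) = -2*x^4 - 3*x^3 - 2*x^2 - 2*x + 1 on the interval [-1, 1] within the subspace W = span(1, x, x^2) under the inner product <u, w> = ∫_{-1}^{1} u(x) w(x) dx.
g(x) = -26*x^2/7 - 19*x/5 + 41/35

The best approximation g ∈ W is the orthogonal projection of f onto W. Writing g = a_0 + a_1 x + a_2 x^2, the coefficients solve the normal equations G · a = b where
  G_{ij} = <φ_i, φ_j> and b_i = <f, φ_i>, with φ_0 = 1, φ_1 = x, φ_2 = x^2.
G =
  [2, 0, 2/3]
  [0, 2/3, 0]
  [2/3, 0, 2/5],
b = (-2/15, -38/15, -74/105).
Solving gives a_0 = 41/35, a_1 = -19/5, a_2 = -26/7, so
  g(x) = -26*x^2/7 - 19*x/5 + 41/35.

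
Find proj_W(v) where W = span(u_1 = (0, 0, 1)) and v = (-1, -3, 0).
proj_W(v) = (0, 0, 0)

Set up U = [u_1 | ... | u_1] ∈ R^(3×1). The projector onto W = col(U) is P = U (U^T U)^(-1) U^T.
Compute U^T U =
  [1],
and U^T v = (0).
Solve U^T U · c = U^T v for the coefficients: c = (0). The projection is proj_W(v) = U c.
Check: (v - proj_W(v)) · u_1 = 0  (should be 0).
Result: proj_W(v) = (0, 0, 0).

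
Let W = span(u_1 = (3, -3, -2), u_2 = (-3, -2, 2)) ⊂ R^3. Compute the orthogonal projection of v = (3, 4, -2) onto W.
proj_W(v) = (3, 4, -2)

Set up U = [u_1 | ... | u_2] ∈ R^(3×2). The projector onto W = col(U) is P = U (U^T U)^(-1) U^T.
Compute U^T U =
  [22, -7]
  [-7, 17],
and U^T v = (1, -21).
Solve U^T U · c = U^T v for the coefficients: c = (-2/5, -7/5). The projection is proj_W(v) = U c.
Check: (v - proj_W(v)) · u_1 = 0  (should be 0).
Check: (v - proj_W(v)) · u_2 = 0  (should be 0).
Result: proj_W(v) = (3, 4, -2).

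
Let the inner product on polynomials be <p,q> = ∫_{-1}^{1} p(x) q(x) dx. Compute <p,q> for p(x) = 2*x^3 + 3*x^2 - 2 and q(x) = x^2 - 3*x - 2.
<p,q> = 22/15

Expand the product: p(x)·q(x) = 2*x^5 - 3*x^4 - 13*x^3 - 8*x^2 + 6*x + 4.
∫_{-1}^{1} of each monomial x^k gives [2/(k+1) if k even, 0 if k odd]. Integrating term-by-term (or equivalently evaluating the antiderivative F(x) = x^6/3 - 3*x^5/5 - 13*x^4/4 - 8*x^3/3 + 3*x^2 + 4*x at the endpoints):
  F(1) − F(−1) = 49/60 − (-13/20) = 22/15.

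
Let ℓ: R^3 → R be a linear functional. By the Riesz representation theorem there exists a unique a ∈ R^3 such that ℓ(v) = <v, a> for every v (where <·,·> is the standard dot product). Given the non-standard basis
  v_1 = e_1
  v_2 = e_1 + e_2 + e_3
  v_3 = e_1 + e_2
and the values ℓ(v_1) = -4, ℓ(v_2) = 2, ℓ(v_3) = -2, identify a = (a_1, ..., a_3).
a = (-4, 2, 4)

Write a = (a_1, ..., a_3) in the standard basis. For each basis vector v_i, ℓ(v_i) = <v_i, a> is a linear equation in the a_j's. Collect the n equations into a matrix system V a = ℓ, where row i of V is v_i (expressed in the standard basis). Since V is invertible (lower-triangular with 1s on the diagonal, up to permutation), solve by back-substitution:
  V =
[[1, 0, 0],
 [1, 1, 1],
 [1, 1, 0]]
  V a = (-4, 2, -2)
Solving gives a = (-4, 2, 4).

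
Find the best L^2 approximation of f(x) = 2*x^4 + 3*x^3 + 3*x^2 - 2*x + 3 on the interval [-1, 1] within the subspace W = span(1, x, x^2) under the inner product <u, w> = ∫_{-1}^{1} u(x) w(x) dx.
g(x) = 33*x^2/7 - x/5 + 99/35

The best approximation g ∈ W is the orthogonal projection of f onto W. Writing g = a_0 + a_1 x + a_2 x^2, the coefficients solve the normal equations G · a = b where
  G_{ij} = <φ_i, φ_j> and b_i = <f, φ_i>, with φ_0 = 1, φ_1 = x, φ_2 = x^2.
G =
  [2, 0, 2/3]
  [0, 2/3, 0]
  [2/3, 0, 2/5],
b = (44/5, -2/15, 132/35).
Solving gives a_0 = 99/35, a_1 = -1/5, a_2 = 33/7, so
  g(x) = 33*x^2/7 - x/5 + 99/35.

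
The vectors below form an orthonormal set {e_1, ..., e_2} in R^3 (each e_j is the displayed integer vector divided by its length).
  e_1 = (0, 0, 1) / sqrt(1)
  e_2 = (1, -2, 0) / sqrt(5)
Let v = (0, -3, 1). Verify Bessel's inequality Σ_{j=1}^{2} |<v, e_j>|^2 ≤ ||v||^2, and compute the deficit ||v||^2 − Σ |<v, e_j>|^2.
Σ |<v, e_j>|^2 = 41/5; ||v||^2 = 10; deficit = 9/5

Write each e_j = u_j / sqrt(<u_j, u_j>) where u_j is the displayed integer vector. Then <v, e_j> = <v, u_j> / sqrt(<u_j, u_j>), so |<v, e_j>|^2 = <v, u_j>^2 / <u_j, u_j>.
Coefficients: <v, e_1> = 1/sqrt(1), <v, e_2> = 6/sqrt(5).
Square and sum: Σ |<v, e_j>|^2 = 41/5.
Compute ||v||^2 = v·v = 10.
Deficit = 10 − 41/5 = 9/5 ≥ 0, confirming Bessel's inequality. (The deficit equals ||v − Σ <v,e_j> e_j||^2, the squared distance from v to span{e_j}.)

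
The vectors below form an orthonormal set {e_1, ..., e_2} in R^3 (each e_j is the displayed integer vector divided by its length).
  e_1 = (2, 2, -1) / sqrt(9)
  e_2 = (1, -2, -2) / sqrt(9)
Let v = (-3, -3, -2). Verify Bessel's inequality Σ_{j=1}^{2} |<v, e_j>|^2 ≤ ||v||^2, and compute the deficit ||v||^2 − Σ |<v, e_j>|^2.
Σ |<v, e_j>|^2 = 149/9; ||v||^2 = 22; deficit = 49/9

Write each e_j = u_j / sqrt(<u_j, u_j>) where u_j is the displayed integer vector. Then <v, e_j> = <v, u_j> / sqrt(<u_j, u_j>), so |<v, e_j>|^2 = <v, u_j>^2 / <u_j, u_j>.
Coefficients: <v, e_1> = -10/sqrt(9), <v, e_2> = 7/sqrt(9).
Square and sum: Σ |<v, e_j>|^2 = 149/9.
Compute ||v||^2 = v·v = 22.
Deficit = 22 − 149/9 = 49/9 ≥ 0, confirming Bessel's inequality. (The deficit equals ||v − Σ <v,e_j> e_j||^2, the squared distance from v to span{e_j}.)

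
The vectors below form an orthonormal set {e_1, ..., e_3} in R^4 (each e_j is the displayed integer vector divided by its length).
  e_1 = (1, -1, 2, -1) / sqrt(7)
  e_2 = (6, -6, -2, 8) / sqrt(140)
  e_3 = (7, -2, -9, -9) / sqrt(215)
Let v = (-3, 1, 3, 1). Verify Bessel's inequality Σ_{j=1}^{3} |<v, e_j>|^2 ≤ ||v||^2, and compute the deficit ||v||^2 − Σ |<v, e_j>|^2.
Σ |<v, e_j>|^2 = 851/43; ||v||^2 = 20; deficit = 9/43

Write each e_j = u_j / sqrt(<u_j, u_j>) where u_j is the displayed integer vector. Then <v, e_j> = <v, u_j> / sqrt(<u_j, u_j>), so |<v, e_j>|^2 = <v, u_j>^2 / <u_j, u_j>.
Coefficients: <v, e_1> = 1/sqrt(7), <v, e_2> = -22/sqrt(140), <v, e_3> = -59/sqrt(215).
Square and sum: Σ |<v, e_j>|^2 = 851/43.
Compute ||v||^2 = v·v = 20.
Deficit = 20 − 851/43 = 9/43 ≥ 0, confirming Bessel's inequality. (The deficit equals ||v − Σ <v,e_j> e_j||^2, the squared distance from v to span{e_j}.)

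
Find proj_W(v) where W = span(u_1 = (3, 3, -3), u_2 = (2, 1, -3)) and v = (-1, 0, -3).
proj_W(v) = (2/3, -5/6, -13/6)

Set up U = [u_1 | ... | u_2] ∈ R^(3×2). The projector onto W = col(U) is P = U (U^T U)^(-1) U^T.
Compute U^T U =
  [27, 18]
  [18, 14],
and U^T v = (6, 7).
Solve U^T U · c = U^T v for the coefficients: c = (-7/9, 3/2). The projection is proj_W(v) = U c.
Check: (v - proj_W(v)) · u_1 = 0  (should be 0).
Check: (v - proj_W(v)) · u_2 = 0  (should be 0).
Result: proj_W(v) = (2/3, -5/6, -13/6).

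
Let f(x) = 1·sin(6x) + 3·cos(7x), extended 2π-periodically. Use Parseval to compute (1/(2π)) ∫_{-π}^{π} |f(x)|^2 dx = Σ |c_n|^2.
Σ |c_n|^2 = 5

Expand |f|^2 and use orthogonality of {sin(nx), cos(mx)} on [-π, π]:
  ∫_{-π}^{π} sin(nx)^2 dx = π, ∫ cos(mx)^2 dx = π, and cross terms integrate to 0.
So ∫_{-π}^{π} f(x)^2 dx = 1^2 · π + 3^2 · π = (1 + 9)π.
Divide by 2π: (1 + 9)/2 = 5.
By Parseval, this equals Σ |c_n|^2.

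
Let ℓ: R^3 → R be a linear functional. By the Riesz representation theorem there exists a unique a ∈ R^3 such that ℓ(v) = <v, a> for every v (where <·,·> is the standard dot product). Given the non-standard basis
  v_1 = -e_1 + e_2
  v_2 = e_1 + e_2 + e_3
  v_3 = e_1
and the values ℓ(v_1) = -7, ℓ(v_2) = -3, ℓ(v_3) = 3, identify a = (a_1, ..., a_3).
a = (3, -4, -2)

Write a = (a_1, ..., a_3) in the standard basis. For each basis vector v_i, ℓ(v_i) = <v_i, a> is a linear equation in the a_j's. Collect the n equations into a matrix system V a = ℓ, where row i of V is v_i (expressed in the standard basis). Since V is invertible (lower-triangular with 1s on the diagonal, up to permutation), solve by back-substitution:
  V =
[[-1, 1, 0],
 [1, 1, 1],
 [1, 0, 0]]
  V a = (-7, -3, 3)
Solving gives a = (3, -4, -2).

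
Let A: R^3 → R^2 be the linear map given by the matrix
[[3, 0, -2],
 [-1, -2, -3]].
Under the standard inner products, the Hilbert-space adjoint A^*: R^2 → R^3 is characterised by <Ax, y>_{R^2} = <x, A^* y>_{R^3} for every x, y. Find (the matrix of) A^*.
A^* = A^T =
[[3, -1],
 [0, -2],
 [-2, -3]]

For real matrices with standard dot products, the defining identity <Ax, y> = <x, A^* y> gives (Ax)^T y = x^T (A^*) y, i.e. x^T A^T y = x^T (A^*) y. Since this holds for all x, y, we must have A^* = A^T. Therefore
A^* =
[[3, -1],
 [0, -2],
 [-2, -3]].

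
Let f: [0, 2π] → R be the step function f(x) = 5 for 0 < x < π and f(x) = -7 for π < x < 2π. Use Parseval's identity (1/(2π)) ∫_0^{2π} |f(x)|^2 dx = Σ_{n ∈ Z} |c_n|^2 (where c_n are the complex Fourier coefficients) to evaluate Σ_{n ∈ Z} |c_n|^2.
Σ |c_n|^2 = 37

Parseval equates the L^2 energy of f (normalised by 1/(2π)) with the ℓ^2 sum of its Fourier coefficients: (1/(2π)) ∫_0^{2π} |f|^2 = Σ |c_n|^2.
Compute the left side: (1/(2π)) [∫_0^π 5^2 dx + ∫_π^{2π} (-7)^2 dx] = (1/(2π)) · (25π + 49π) = (25 + 49)/2 = 37.
So Σ_{n ∈ Z} |c_n|^2 = 37.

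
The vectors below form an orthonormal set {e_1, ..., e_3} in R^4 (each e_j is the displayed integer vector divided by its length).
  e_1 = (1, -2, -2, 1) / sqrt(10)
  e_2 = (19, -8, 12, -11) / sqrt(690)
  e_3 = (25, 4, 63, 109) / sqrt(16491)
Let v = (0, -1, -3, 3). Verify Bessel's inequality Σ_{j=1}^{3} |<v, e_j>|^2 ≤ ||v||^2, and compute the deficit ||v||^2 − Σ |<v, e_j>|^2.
Σ |<v, e_j>|^2 = 4441/239; ||v||^2 = 19; deficit = 100/239

Write each e_j = u_j / sqrt(<u_j, u_j>) where u_j is the displayed integer vector. Then <v, e_j> = <v, u_j> / sqrt(<u_j, u_j>), so |<v, e_j>|^2 = <v, u_j>^2 / <u_j, u_j>.
Coefficients: <v, e_1> = 11/sqrt(10), <v, e_2> = -61/sqrt(690), <v, e_3> = 134/sqrt(16491).
Square and sum: Σ |<v, e_j>|^2 = 4441/239.
Compute ||v||^2 = v·v = 19.
Deficit = 19 − 4441/239 = 100/239 ≥ 0, confirming Bessel's inequality. (The deficit equals ||v − Σ <v,e_j> e_j||^2, the squared distance from v to span{e_j}.)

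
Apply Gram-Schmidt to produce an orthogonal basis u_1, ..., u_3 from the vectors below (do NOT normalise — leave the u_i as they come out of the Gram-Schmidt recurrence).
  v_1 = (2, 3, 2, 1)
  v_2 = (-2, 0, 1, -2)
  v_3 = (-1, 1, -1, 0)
Orthogonal basis:
  u_1 = (2, 3, 2, 1)
  u_2 = (-14/9, 2/3, 13/9, -16/9)
  u_3 = (-54/73, 161/146, -75/73, 33/146)

Apply the Gram-Schmidt recurrence
  u_1 = v_1
  u_i = v_i − Σ_{j<i} ((v_i · u_j) / (u_j · u_j)) · u_j.

Step by step this gives:
  u_1 = (2, 3, 2, 1)
  u_2 = (-14/9, 2/3, 13/9, -16/9)
  u_3 = (-54/73, 161/146, -75/73, 33/146)

Orthogonality check:
  u_2 · u_1 = 0 (should be 0)
  u_3 · u_1 = 0 (should be 0)
  u_3 · u_2 = 0 (should be 0)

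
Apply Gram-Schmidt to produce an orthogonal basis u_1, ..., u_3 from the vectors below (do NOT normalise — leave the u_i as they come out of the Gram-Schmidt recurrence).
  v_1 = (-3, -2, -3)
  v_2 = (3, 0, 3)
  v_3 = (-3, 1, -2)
Orthogonal basis:
  u_1 = (-3, -2, -3)
  u_2 = (6/11, -18/11, 6/11)
  u_3 = (-1/2, 0, 1/2)

Apply the Gram-Schmidt recurrence
  u_1 = v_1
  u_i = v_i − Σ_{j<i} ((v_i · u_j) / (u_j · u_j)) · u_j.

Step by step this gives:
  u_1 = (-3, -2, -3)
  u_2 = (6/11, -18/11, 6/11)
  u_3 = (-1/2, 0, 1/2)

Orthogonality check:
  u_2 · u_1 = 0 (should be 0)
  u_3 · u_1 = 0 (should be 0)
  u_3 · u_2 = 0 (should be 0)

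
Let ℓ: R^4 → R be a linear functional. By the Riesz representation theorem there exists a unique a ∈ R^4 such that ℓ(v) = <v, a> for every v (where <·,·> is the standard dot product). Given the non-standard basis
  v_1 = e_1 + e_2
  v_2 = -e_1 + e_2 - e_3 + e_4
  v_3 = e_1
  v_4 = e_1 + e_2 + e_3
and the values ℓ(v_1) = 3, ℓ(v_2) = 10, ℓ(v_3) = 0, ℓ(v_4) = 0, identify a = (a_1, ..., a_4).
a = (0, 3, -3, 4)

Write a = (a_1, ..., a_4) in the standard basis. For each basis vector v_i, ℓ(v_i) = <v_i, a> is a linear equation in the a_j's. Collect the n equations into a matrix system V a = ℓ, where row i of V is v_i (expressed in the standard basis). Since V is invertible (lower-triangular with 1s on the diagonal, up to permutation), solve by back-substitution:
  V =
[[1, 1, 0, 0],
 [-1, 1, -1, 1],
 [1, 0, 0, 0],
 [1, 1, 1, 0]]
  V a = (3, 10, 0, 0)
Solving gives a = (0, 3, -3, 4).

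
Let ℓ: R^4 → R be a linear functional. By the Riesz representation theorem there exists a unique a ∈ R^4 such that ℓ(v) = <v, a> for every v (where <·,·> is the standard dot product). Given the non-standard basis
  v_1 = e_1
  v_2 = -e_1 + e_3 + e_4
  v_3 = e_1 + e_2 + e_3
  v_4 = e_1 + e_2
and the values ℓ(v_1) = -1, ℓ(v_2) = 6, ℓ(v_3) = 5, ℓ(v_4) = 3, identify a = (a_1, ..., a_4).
a = (-1, 4, 2, 3)

Write a = (a_1, ..., a_4) in the standard basis. For each basis vector v_i, ℓ(v_i) = <v_i, a> is a linear equation in the a_j's. Collect the n equations into a matrix system V a = ℓ, where row i of V is v_i (expressed in the standard basis). Since V is invertible (lower-triangular with 1s on the diagonal, up to permutation), solve by back-substitution:
  V =
[[1, 0, 0, 0],
 [-1, 0, 1, 1],
 [1, 1, 1, 0],
 [1, 1, 0, 0]]
  V a = (-1, 6, 5, 3)
Solving gives a = (-1, 4, 2, 3).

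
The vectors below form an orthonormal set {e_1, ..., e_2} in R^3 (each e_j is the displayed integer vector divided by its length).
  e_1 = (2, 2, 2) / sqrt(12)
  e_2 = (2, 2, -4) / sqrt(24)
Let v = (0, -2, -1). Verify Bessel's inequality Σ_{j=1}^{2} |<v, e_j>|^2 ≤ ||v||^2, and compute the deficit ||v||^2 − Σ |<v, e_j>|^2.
Σ |<v, e_j>|^2 = 3; ||v||^2 = 5; deficit = 2

Write each e_j = u_j / sqrt(<u_j, u_j>) where u_j is the displayed integer vector. Then <v, e_j> = <v, u_j> / sqrt(<u_j, u_j>), so |<v, e_j>|^2 = <v, u_j>^2 / <u_j, u_j>.
Coefficients: <v, e_1> = -6/sqrt(12), <v, e_2> = 0/sqrt(24).
Square and sum: Σ |<v, e_j>|^2 = 3.
Compute ||v||^2 = v·v = 5.
Deficit = 5 − 3 = 2 ≥ 0, confirming Bessel's inequality. (The deficit equals ||v − Σ <v,e_j> e_j||^2, the squared distance from v to span{e_j}.)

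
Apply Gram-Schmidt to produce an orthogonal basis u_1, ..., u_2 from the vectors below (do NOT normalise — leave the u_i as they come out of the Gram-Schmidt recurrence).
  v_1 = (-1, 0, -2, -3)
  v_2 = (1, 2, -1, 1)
Orthogonal basis:
  u_1 = (-1, 0, -2, -3)
  u_2 = (6/7, 2, -9/7, 4/7)

Apply the Gram-Schmidt recurrence
  u_1 = v_1
  u_i = v_i − Σ_{j<i} ((v_i · u_j) / (u_j · u_j)) · u_j.

Step by step this gives:
  u_1 = (-1, 0, -2, -3)
  u_2 = (6/7, 2, -9/7, 4/7)

Orthogonality check:
  u_2 · u_1 = 0 (should be 0)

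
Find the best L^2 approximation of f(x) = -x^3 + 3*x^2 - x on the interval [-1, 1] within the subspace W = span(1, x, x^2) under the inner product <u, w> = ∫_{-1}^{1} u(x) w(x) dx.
g(x) = 3*x^2 - 8*x/5

The best approximation g ∈ W is the orthogonal projection of f onto W. Writing g = a_0 + a_1 x + a_2 x^2, the coefficients solve the normal equations G · a = b where
  G_{ij} = <φ_i, φ_j> and b_i = <f, φ_i>, with φ_0 = 1, φ_1 = x, φ_2 = x^2.
G =
  [2, 0, 2/3]
  [0, 2/3, 0]
  [2/3, 0, 2/5],
b = (2, -16/15, 6/5).
Solving gives a_0 = 0, a_1 = -8/5, a_2 = 3, so
  g(x) = 3*x^2 - 8*x/5.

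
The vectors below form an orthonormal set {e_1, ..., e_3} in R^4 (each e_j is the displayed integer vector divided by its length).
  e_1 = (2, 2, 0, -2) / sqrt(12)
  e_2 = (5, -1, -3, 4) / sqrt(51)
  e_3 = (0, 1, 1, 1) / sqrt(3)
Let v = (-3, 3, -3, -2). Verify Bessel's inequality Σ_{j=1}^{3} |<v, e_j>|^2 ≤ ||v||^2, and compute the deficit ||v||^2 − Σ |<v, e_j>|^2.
Σ |<v, e_j>|^2 = 25/3; ||v||^2 = 31; deficit = 68/3

Write each e_j = u_j / sqrt(<u_j, u_j>) where u_j is the displayed integer vector. Then <v, e_j> = <v, u_j> / sqrt(<u_j, u_j>), so |<v, e_j>|^2 = <v, u_j>^2 / <u_j, u_j>.
Coefficients: <v, e_1> = 4/sqrt(12), <v, e_2> = -17/sqrt(51), <v, e_3> = -2/sqrt(3).
Square and sum: Σ |<v, e_j>|^2 = 25/3.
Compute ||v||^2 = v·v = 31.
Deficit = 31 − 25/3 = 68/3 ≥ 0, confirming Bessel's inequality. (The deficit equals ||v − Σ <v,e_j> e_j||^2, the squared distance from v to span{e_j}.)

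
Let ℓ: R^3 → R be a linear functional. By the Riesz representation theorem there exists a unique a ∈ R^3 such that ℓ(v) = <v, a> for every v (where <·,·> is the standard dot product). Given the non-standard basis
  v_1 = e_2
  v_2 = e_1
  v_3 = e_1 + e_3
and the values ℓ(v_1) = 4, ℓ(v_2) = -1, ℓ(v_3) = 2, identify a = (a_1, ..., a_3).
a = (-1, 4, 3)

Write a = (a_1, ..., a_3) in the standard basis. For each basis vector v_i, ℓ(v_i) = <v_i, a> is a linear equation in the a_j's. Collect the n equations into a matrix system V a = ℓ, where row i of V is v_i (expressed in the standard basis). Since V is invertible (lower-triangular with 1s on the diagonal, up to permutation), solve by back-substitution:
  V =
[[0, 1, 0],
 [1, 0, 0],
 [1, 0, 1]]
  V a = (4, -1, 2)
Solving gives a = (-1, 4, 3).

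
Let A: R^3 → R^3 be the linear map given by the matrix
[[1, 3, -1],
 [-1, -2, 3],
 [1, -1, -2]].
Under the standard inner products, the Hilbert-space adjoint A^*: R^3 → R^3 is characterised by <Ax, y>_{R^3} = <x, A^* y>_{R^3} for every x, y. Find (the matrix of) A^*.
A^* = A^T =
[[1, -1, 1],
 [3, -2, -1],
 [-1, 3, -2]]

For real matrices with standard dot products, the defining identity <Ax, y> = <x, A^* y> gives (Ax)^T y = x^T (A^*) y, i.e. x^T A^T y = x^T (A^*) y. Since this holds for all x, y, we must have A^* = A^T. Therefore
A^* =
[[1, -1, 1],
 [3, -2, -1],
 [-1, 3, -2]].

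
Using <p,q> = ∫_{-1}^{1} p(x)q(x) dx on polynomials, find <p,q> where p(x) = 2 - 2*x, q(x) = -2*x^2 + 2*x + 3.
<p,q> = 20/3

Expand the product: p(x)·q(x) = 4*x^3 - 8*x^2 - 2*x + 6.
∫_{-1}^{1} of each monomial x^k gives [2/(k+1) if k even, 0 if k odd]. Integrating term-by-term (or equivalently evaluating the antiderivative F(x) = x^4 - 8*x^3/3 - x^2 + 6*x at the endpoints):
  F(1) − F(−1) = 10/3 − (-10/3) = 20/3.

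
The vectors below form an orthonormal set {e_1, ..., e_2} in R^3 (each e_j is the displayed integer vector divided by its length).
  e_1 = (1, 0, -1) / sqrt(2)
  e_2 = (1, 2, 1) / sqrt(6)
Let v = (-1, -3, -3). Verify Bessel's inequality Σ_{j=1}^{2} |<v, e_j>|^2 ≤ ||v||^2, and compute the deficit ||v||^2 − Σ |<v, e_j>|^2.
Σ |<v, e_j>|^2 = 56/3; ||v||^2 = 19; deficit = 1/3

Write each e_j = u_j / sqrt(<u_j, u_j>) where u_j is the displayed integer vector. Then <v, e_j> = <v, u_j> / sqrt(<u_j, u_j>), so |<v, e_j>|^2 = <v, u_j>^2 / <u_j, u_j>.
Coefficients: <v, e_1> = 2/sqrt(2), <v, e_2> = -10/sqrt(6).
Square and sum: Σ |<v, e_j>|^2 = 56/3.
Compute ||v||^2 = v·v = 19.
Deficit = 19 − 56/3 = 1/3 ≥ 0, confirming Bessel's inequality. (The deficit equals ||v − Σ <v,e_j> e_j||^2, the squared distance from v to span{e_j}.)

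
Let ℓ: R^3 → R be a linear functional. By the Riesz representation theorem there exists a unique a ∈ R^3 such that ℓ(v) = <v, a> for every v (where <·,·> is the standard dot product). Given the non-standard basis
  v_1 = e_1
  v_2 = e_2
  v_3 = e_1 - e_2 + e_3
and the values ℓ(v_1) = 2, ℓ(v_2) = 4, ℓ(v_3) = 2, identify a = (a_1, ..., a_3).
a = (2, 4, 4)

Write a = (a_1, ..., a_3) in the standard basis. For each basis vector v_i, ℓ(v_i) = <v_i, a> is a linear equation in the a_j's. Collect the n equations into a matrix system V a = ℓ, where row i of V is v_i (expressed in the standard basis). Since V is invertible (lower-triangular with 1s on the diagonal, up to permutation), solve by back-substitution:
  V =
[[1, 0, 0],
 [0, 1, 0],
 [1, -1, 1]]
  V a = (2, 4, 2)
Solving gives a = (2, 4, 4).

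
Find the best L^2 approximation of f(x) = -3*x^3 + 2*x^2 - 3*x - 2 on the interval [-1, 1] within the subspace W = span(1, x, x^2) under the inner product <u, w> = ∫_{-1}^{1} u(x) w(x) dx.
g(x) = 2*x^2 - 24*x/5 - 2

The best approximation g ∈ W is the orthogonal projection of f onto W. Writing g = a_0 + a_1 x + a_2 x^2, the coefficients solve the normal equations G · a = b where
  G_{ij} = <φ_i, φ_j> and b_i = <f, φ_i>, with φ_0 = 1, φ_1 = x, φ_2 = x^2.
G =
  [2, 0, 2/3]
  [0, 2/3, 0]
  [2/3, 0, 2/5],
b = (-8/3, -16/5, -8/15).
Solving gives a_0 = -2, a_1 = -24/5, a_2 = 2, so
  g(x) = 2*x^2 - 24*x/5 - 2.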